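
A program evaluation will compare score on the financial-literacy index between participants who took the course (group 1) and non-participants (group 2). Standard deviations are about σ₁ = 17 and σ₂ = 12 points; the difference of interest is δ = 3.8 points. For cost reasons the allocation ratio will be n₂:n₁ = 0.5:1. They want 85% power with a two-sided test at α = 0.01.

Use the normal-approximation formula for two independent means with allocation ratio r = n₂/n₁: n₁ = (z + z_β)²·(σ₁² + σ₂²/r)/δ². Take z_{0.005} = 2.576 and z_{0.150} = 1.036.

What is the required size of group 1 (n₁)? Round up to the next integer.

n₁ = (z_{α/2} + z_β)² · (σ₁² + σ₂²/r) / δ²
   = (2.576 + 1.036)² · (17² + 12²/0.5) / 3.8²
   = 13.0465 · (289 + 288) / 14.44
   = 13.0465 · 577 / 14.44
   = 521.32
Round up → n₁ = 522; n₂ = r·n₁ = 0.5 × 522 = 261.

n₁ = 522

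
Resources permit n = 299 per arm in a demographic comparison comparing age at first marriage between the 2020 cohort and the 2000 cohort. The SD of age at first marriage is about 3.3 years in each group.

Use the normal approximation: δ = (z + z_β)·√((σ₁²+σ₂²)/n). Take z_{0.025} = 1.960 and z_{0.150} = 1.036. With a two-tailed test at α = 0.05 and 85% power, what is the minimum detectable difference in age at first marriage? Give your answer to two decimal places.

δ = (z_{α/2} + z_β) · √((σ₁²+σ₂²)/n)
  = (1.960 + 1.036) · √(21.78/299)
  = 2.996 · √0.07284
  = 2.996 · 0.2699
  = 0.8086

Minimum detectable difference ≈ 0.81 years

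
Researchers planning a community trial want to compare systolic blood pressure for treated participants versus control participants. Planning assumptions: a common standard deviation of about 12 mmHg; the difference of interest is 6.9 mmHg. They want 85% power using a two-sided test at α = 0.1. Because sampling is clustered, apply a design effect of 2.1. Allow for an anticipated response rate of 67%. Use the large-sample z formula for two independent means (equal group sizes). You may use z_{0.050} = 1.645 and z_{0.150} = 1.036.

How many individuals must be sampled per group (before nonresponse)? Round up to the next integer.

n = 137 per group

n = (z_{α/2} + z_β)² · (σ₁² + σ₂²) / δ²
  = (1.645 + 1.036)² · (2·12² = 288) / 6.9²
  = 7.1878 · 288 / 47.61
  = 43.48
Design effect: 2.1 × 43.48 = 91.31.
Adjust for 67% response: 91.31 / 0.67 = 136.28.
Round up → n = 137 per group.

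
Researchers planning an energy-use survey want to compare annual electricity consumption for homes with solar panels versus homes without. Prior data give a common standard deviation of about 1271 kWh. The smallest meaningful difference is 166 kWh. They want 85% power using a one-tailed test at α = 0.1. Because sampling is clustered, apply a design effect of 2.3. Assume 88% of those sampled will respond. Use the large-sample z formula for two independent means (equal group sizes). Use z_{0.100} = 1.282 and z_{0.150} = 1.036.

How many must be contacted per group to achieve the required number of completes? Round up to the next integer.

n = 1647 per group

n = (z_α + z_β)² · (σ₁² + σ₂²) / δ²
  = (1.282 + 1.036)² · (2·1271² = 3230882) / 166²
  = 5.3731 · 3230882 / 27556
  = 629.99
Design effect: 2.3 × 629.99 = 1448.97.
Adjust for 88% response: 1448.97 / 0.88 = 1646.56.
Round up → n = 1647 per group.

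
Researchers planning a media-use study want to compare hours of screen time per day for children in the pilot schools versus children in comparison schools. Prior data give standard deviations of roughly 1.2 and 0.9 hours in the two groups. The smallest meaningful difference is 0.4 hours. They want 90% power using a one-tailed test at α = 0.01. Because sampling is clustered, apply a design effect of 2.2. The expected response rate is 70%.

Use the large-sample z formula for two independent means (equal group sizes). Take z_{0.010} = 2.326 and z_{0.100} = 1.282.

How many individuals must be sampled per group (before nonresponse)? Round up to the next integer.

n = 576 per group

n = (z_α + z_β)² · (σ₁² + σ₂²) / δ²
  = (2.326 + 1.282)² · (1.2² + 0.9² = 2.25) / 0.4²
  = 13.0177 · 2.25 / 0.16
  = 183.06
Design effect: 2.2 × 183.06 = 402.73.
Adjust for 70% response: 402.73 / 0.70 = 575.33.
Round up → n = 576 per group.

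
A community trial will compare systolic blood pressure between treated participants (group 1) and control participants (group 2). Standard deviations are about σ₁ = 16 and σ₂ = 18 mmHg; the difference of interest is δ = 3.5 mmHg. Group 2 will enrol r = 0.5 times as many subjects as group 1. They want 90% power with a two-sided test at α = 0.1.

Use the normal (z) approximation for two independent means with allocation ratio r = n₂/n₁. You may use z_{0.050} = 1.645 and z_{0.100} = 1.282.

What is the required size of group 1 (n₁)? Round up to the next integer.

n₁ = 633

n₁ = (z_{α/2} + z_β)² · (σ₁² + σ₂²/r) / δ²
   = (1.645 + 1.282)² · (16² + 18²/0.5) / 3.5²
   = 8.5673 · (256 + 648) / 12.25
   = 8.5673 · 904 / 12.25
   = 632.23
Round up → n₁ = 633; n₂ = r·n₁ = 0.5 × 633 = 317.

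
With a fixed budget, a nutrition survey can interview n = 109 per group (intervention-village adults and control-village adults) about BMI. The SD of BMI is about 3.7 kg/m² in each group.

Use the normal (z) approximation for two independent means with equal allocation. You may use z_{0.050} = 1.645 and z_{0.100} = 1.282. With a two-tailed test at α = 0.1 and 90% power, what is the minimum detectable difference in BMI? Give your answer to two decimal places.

Minimum detectable difference ≈ 1.47 kg/m²

δ = (z_{α/2} + z_β) · √((σ₁²+σ₂²)/n)
  = (1.645 + 1.282) · √(27.38/109)
  = 2.927 · √0.25119
  = 2.927 · 0.5012
  = 1.4670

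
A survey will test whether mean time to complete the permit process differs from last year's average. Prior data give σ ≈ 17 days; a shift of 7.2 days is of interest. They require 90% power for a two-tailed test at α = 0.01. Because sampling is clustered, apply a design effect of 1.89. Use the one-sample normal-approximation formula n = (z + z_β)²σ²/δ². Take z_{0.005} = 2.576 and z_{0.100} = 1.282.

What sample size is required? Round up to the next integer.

n = (z_{α/2} + z_β)² · σ² / δ²
  = (2.576 + 1.282)² · 17² / 7.2²
  = 14.8842 · 289 / 51.84
  = 82.98
Design effect: 1.89 × 82.98 = 156.83.
Round up → n = 157.

n = 157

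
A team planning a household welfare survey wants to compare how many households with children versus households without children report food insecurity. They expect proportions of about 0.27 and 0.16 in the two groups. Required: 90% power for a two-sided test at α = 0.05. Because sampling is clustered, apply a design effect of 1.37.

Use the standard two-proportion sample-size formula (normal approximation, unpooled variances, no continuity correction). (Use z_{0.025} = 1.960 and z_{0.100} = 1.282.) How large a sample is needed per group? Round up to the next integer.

n = 395 per group

n = (z_{α/2} + z_β)² · [p₁(1−p₁) + p₂(1−p₂)] / (p₁ − p₂)²
  = (1.960 + 1.282)² · (0.27·0.73 + 0.16·0.84) / (0.11)²
  = (3.242)² · (0.1971 + 0.1344) / 0.0121
  = 10.5106 · 0.3315 / 0.0121
  = 287.95
Design effect: 1.37 × 287.95 = 394.50.
Round up → n = 395 per group.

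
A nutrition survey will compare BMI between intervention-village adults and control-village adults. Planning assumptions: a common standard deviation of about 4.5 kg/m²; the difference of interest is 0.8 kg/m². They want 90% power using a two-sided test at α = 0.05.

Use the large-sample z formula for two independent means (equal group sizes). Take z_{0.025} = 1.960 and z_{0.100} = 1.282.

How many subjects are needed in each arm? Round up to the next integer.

n = (z_{α/2} + z_β)² · (σ₁² + σ₂²) / δ²
  = (1.960 + 1.282)² · (2·4.5² = 40.5) / 0.8²
  = 10.5106 · 40.5 / 0.64
  = 665.12
Round up → n = 666 per group.

n = 666 per group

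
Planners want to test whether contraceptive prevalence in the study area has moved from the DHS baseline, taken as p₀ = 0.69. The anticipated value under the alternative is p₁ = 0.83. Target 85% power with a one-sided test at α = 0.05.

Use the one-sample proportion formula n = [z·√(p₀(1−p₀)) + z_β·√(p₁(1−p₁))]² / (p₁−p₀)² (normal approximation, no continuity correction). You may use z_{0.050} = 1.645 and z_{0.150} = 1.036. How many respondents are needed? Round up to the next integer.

n = [z_α·√(p₀q₀) + z_β·√(p₁q₁)]² / (p₁ − p₀)²
  = [1.645·√(0.69·0.31) + 1.036·√(0.83·0.17)]² / (0.14)²
  = [1.645·0.4625 + 1.036·0.3756]² / 0.0196
  = [1.1500]² / 0.0196
  = 67.47
Round up → n = 68.

n = 68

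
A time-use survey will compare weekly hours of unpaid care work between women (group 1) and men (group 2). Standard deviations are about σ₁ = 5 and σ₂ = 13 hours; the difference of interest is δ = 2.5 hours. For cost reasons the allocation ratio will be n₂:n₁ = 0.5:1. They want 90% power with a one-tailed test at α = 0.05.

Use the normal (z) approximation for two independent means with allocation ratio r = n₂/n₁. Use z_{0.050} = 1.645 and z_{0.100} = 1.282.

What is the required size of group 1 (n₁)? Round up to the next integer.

n₁ = (z_α + z_β)² · (σ₁² + σ₂²/r) / δ²
   = (1.645 + 1.282)² · (5² + 13²/0.5) / 2.5²
   = 8.5673 · (25 + 338) / 6.25
   = 8.5673 · 363 / 6.25
   = 497.59
Round up → n₁ = 498; n₂ = r·n₁ = 0.5 × 498 = 249.

n₁ = 498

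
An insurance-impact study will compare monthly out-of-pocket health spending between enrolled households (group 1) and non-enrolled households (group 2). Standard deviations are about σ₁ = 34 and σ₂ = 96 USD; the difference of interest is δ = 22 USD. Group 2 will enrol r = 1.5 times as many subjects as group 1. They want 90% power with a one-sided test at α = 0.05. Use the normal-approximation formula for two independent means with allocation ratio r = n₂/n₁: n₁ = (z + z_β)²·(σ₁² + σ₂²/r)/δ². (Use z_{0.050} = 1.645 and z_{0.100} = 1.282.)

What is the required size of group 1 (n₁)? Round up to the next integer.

n₁ = 130

n₁ = (z_α + z_β)² · (σ₁² + σ₂²/r) / δ²
   = (1.645 + 1.282)² · (34² + 96²/1.5) / 22²
   = 8.5673 · (1156 + 6144) / 484
   = 8.5673 · 7300 / 484
   = 129.22
Round up → n₁ = 130; n₂ = r·n₁ = 1.5 × 130 = 195.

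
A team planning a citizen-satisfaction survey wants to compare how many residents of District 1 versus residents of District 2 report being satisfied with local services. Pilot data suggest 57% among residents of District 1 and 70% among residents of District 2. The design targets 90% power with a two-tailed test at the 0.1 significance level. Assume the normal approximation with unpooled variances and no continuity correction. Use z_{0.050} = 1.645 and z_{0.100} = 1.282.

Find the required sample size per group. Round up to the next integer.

n = (z_{α/2} + z_β)² · [p₁(1−p₁) + p₂(1−p₂)] / (p₁ − p₂)²
  = (1.645 + 1.282)² · (0.57·0.43 + 0.70·0.30) / (-0.13)²
  = (2.927)² · (0.2451 + 0.2100) / 0.0169
  = 8.5673 · 0.4551 / 0.0169
  = 230.71
Round up → n = 231 per group.

n = 231 per group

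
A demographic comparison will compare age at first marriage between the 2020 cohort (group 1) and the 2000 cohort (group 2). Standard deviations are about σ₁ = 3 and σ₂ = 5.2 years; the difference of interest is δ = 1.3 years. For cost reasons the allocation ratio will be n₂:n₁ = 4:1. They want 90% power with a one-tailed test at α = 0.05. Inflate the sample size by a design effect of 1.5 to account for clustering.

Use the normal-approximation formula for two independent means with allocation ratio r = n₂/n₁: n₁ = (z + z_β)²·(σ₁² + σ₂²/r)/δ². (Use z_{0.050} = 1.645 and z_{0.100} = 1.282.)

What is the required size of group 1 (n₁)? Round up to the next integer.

n₁ = 120

n₁ = (z_α + z_β)² · (σ₁² + σ₂²/r) / δ²
   = (1.645 + 1.282)² · (3² + 5.2²/4) / 1.3²
   = 8.5673 · (9 + 6.76) / 1.69
   = 8.5673 · 15.76 / 1.69
   = 79.89
Design effect: 1.5 × 79.89 = 119.84.
Round up → n₁ = 120; n₂ = r·n₁ = 4 × 120 = 480.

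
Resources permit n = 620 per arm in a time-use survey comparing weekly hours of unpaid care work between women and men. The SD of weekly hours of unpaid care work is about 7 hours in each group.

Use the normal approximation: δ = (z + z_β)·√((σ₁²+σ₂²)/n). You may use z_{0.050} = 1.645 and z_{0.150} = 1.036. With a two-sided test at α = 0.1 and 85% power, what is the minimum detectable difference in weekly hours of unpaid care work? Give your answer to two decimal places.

δ = (z_{α/2} + z_β) · √((σ₁²+σ₂²)/n)
  = (1.645 + 1.036) · √(98/620)
  = 2.681 · √0.15806
  = 2.681 · 0.3976
  = 1.0659

Minimum detectable difference ≈ 1.07 hours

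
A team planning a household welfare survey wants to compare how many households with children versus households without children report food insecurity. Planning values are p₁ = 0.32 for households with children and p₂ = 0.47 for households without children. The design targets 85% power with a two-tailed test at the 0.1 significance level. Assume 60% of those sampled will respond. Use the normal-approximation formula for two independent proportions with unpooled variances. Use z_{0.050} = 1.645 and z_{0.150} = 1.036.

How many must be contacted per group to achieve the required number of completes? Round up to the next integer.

n = 249 per group

n = (z_{α/2} + z_β)² · [p₁(1−p₁) + p₂(1−p₂)] / (p₁ − p₂)²
  = (1.645 + 1.036)² · (0.32·0.68 + 0.47·0.53) / (-0.15)²
  = (2.681)² · (0.2176 + 0.2491) / 0.0225
  = 7.1878 · 0.4667 / 0.0225
  = 149.09
Adjust for 60% response: 149.09 / 0.60 = 248.48.
Round up → n = 249 per group.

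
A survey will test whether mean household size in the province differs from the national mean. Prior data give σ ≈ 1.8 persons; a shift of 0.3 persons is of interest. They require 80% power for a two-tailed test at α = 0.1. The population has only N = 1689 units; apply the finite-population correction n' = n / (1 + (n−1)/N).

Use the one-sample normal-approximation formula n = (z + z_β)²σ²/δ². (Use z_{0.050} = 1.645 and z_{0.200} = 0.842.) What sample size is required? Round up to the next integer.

n = 197

n = (z_{α/2} + z_β)² · σ² / δ²
  = (1.645 + 0.842)² · 1.8² / 0.3²
  = 6.1852 · 3.24 / 0.09
  = 222.67
Finite-population correction (N = 1689): 222.67 / (1 + (222.67 − 1)/1689) = 196.83.
Round up → n = 197.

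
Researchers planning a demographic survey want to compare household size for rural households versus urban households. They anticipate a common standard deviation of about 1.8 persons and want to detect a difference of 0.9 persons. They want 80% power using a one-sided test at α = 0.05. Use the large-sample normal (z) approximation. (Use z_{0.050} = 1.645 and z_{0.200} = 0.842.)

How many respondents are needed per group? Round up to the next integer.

n = 50 per group

n = (z_α + z_β)² · (σ₁² + σ₂²) / δ²
  = (1.645 + 0.842)² · (2·1.8² = 6.48) / 0.9²
  = 6.1852 · 6.48 / 0.81
  = 49.48
Round up → n = 50 per group.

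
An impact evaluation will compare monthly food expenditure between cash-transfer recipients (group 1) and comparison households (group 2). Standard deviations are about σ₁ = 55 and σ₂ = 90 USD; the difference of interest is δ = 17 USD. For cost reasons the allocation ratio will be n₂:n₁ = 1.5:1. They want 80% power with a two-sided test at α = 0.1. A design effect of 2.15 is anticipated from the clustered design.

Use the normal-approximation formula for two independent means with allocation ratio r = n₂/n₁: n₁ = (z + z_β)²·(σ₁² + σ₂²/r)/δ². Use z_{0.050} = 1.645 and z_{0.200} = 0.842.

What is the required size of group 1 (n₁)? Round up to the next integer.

n₁ = 388

n₁ = (z_{α/2} + z_β)² · (σ₁² + σ₂²/r) / δ²
   = (1.645 + 0.842)² · (55² + 90²/1.5) / 17²
   = 6.1852 · (3025 + 5400) / 289
   = 6.1852 · 8425 / 289
   = 180.31
Design effect: 2.15 × 180.31 = 387.67.
Round up → n₁ = 388; n₂ = r·n₁ = 1.5 × 388 = 582.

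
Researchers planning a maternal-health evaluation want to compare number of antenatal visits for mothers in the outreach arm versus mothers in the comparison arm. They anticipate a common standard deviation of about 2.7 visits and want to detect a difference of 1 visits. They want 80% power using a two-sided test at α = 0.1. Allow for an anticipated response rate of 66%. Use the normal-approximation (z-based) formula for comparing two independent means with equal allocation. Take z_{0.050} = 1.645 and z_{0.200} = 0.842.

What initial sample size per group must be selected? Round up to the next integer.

n = (z_{α/2} + z_β)² · (σ₁² + σ₂²) / δ²
  = (1.645 + 0.842)² · (2·2.7² = 14.58) / 1²
  = 6.1852 · 14.58 / 1
  = 90.18
Adjust for 66% response: 90.18 / 0.66 = 136.64.
Round up → n = 137 per group.

n = 137 per group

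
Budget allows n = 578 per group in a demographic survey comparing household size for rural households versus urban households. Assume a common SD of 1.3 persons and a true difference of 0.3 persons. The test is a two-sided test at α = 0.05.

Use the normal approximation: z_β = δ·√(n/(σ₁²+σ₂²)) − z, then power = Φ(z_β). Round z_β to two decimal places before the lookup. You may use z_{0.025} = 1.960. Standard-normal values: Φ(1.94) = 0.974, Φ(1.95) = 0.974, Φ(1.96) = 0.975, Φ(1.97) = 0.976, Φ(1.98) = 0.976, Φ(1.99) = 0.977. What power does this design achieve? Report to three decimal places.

Power ≈ 0.975

z_β = δ·√(n/(σ₁²+σ₂²)) − z_{α/2}
    = 0.3 · √(578/3.38) − 1.960
    = 0.3 · 13.07692 − 1.960
    = 3.9231 − 1.960 = 1.9631 → 1.96
Power = Φ(1.96) = 0.975.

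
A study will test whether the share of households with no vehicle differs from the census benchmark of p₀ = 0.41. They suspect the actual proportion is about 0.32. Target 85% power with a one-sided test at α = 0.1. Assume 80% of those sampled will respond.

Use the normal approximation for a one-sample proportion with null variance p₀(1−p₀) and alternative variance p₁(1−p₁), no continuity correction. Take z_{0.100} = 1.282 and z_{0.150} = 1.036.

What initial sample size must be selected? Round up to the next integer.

n = [z_α·√(p₀q₀) + z_β·√(p₁q₁)]² / (p₁ − p₀)²
  = [1.282·√(0.41·0.59) + 1.036·√(0.32·0.68)]² / (-0.09)²
  = [1.282·0.4918 + 1.036·0.4665]² / 0.0081
  = [1.1138]² / 0.0081
  = 153.15
Adjust for 80% response: 153.15 / 0.80 = 191.44.
Round up → n = 192.

n = 192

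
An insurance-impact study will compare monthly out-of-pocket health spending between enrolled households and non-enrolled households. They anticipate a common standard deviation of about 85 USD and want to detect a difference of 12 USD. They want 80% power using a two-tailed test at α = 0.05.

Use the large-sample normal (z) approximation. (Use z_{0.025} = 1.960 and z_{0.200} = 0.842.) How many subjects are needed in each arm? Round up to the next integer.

n = 788 per group

n = (z_{α/2} + z_β)² · (σ₁² + σ₂²) / δ²
  = (1.960 + 0.842)² · (2·85² = 14450) / 12²
  = 7.8512 · 14450 / 144
  = 787.85
Round up → n = 788 per group.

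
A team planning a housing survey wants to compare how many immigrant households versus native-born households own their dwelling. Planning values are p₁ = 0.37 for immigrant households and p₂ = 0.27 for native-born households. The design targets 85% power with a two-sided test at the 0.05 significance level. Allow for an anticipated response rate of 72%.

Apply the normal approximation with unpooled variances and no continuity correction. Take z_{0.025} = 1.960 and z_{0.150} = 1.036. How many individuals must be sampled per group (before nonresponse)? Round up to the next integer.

n = (z_{α/2} + z_β)² · [p₁(1−p₁) + p₂(1−p₂)] / (p₁ − p₂)²
  = (1.960 + 1.036)² · (0.37·0.63 + 0.27·0.73) / (0.10)²
  = (2.996)² · (0.2331 + 0.1971) / 0.0100
  = 8.9760 · 0.4302 / 0.0100
  = 386.15
Adjust for 72% response: 386.15 / 0.72 = 536.32.
Round up → n = 537 per group.

n = 537 per group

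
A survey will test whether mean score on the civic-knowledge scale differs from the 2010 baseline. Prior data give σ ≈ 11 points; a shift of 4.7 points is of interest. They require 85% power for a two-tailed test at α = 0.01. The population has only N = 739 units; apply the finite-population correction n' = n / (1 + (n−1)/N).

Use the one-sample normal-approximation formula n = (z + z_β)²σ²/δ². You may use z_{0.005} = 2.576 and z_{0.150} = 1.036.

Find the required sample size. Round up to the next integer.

n = (z_{α/2} + z_β)² · σ² / δ²
  = (2.576 + 1.036)² · 11² / 4.7²
  = 13.0465 · 121 / 22.09
  = 71.46
Finite-population correction (N = 739): 71.46 / (1 + (71.46 − 1)/739) = 65.24.
Round up → n = 66.

n = 66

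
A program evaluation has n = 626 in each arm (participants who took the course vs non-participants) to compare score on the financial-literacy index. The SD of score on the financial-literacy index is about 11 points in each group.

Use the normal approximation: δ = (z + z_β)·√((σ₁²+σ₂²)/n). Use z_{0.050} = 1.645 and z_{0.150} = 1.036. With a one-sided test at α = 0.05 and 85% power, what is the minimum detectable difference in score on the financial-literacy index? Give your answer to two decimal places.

Minimum detectable difference ≈ 1.67 points

δ = (z_α + z_β) · √((σ₁²+σ₂²)/n)
  = (1.645 + 1.036) · √(242/626)
  = 2.681 · √0.38658
  = 2.681 · 0.6218
  = 1.6669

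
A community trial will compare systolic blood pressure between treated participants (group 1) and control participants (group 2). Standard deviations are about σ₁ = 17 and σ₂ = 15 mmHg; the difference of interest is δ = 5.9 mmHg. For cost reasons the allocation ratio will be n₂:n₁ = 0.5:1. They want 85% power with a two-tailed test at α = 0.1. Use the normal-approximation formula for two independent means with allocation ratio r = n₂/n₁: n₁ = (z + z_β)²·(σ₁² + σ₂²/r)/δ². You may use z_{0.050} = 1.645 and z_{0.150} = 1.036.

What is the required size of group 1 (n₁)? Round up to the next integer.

n₁ = 153

n₁ = (z_{α/2} + z_β)² · (σ₁² + σ₂²/r) / δ²
   = (1.645 + 1.036)² · (17² + 15²/0.5) / 5.9²
   = 7.1878 · (289 + 450) / 34.81
   = 7.1878 · 739 / 34.81
   = 152.59
Round up → n₁ = 153; n₂ = r·n₁ = 0.5 × 153 = 77.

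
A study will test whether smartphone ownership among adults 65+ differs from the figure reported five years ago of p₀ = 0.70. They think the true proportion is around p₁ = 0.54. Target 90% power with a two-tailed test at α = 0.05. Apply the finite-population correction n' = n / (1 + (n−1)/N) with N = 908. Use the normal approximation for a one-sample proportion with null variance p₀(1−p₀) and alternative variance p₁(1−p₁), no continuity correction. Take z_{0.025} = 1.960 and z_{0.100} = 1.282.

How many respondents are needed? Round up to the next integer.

n = [z_{α/2}·√(p₀q₀) + z_β·√(p₁q₁)]² / (p₁ − p₀)²
  = [1.960·√(0.70·0.30) + 1.282·√(0.54·0.46)]² / (-0.16)²
  = [1.960·0.4583 + 1.282·0.4984]² / 0.0256
  = [1.5371]² / 0.0256
  = 92.30
Finite-population correction (N = 908): 92.30 / (1 + (92.30 − 1)/908) = 83.86.
Round up → n = 84.

n = 84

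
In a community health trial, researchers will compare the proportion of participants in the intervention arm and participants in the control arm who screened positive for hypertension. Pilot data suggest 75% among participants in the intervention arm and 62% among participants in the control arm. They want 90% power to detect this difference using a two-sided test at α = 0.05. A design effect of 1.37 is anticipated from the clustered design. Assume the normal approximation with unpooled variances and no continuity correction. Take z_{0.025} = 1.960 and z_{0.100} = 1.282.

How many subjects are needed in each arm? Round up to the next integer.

n = (z_{α/2} + z_β)² · [p₁(1−p₁) + p₂(1−p₂)] / (p₁ − p₂)²
  = (1.960 + 1.282)² · (0.75·0.25 + 0.62·0.38) / (0.13)²
  = (3.242)² · (0.1875 + 0.2356) / 0.0169
  = 10.5106 · 0.4231 / 0.0169
  = 263.14
Design effect: 1.37 × 263.14 = 360.50.
Round up → n = 361 per group.

n = 361 per group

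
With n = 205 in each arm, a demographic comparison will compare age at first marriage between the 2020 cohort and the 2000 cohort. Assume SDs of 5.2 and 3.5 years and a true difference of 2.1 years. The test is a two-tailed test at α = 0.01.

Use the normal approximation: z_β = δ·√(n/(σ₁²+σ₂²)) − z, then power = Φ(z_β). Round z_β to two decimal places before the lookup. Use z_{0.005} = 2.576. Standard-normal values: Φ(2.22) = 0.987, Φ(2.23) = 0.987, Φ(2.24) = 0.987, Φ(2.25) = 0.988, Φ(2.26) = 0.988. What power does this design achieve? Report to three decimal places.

z_β = δ·√(n/(σ₁²+σ₂²)) − z_{α/2}
    = 2.1 · √(205/39.29) − 2.576
    = 2.1 · 2.28421 − 2.576
    = 4.7968 − 2.576 = 2.2208 → 2.22
Power = Φ(2.22) = 0.987.

Power ≈ 0.987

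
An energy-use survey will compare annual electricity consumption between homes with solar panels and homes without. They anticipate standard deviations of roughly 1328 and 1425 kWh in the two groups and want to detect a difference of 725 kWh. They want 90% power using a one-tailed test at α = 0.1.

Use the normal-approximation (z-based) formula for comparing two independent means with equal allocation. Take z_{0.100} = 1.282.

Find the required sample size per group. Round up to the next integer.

n = 48 per group

n = (z_α + z_β)² · (σ₁² + σ₂²) / δ²
  = (1.282 + 1.282)² · (1328² + 1425² = 3794209) / 725²
  = 6.5741 · 3794209 / 525625
  = 47.45
Round up → n = 48 per group.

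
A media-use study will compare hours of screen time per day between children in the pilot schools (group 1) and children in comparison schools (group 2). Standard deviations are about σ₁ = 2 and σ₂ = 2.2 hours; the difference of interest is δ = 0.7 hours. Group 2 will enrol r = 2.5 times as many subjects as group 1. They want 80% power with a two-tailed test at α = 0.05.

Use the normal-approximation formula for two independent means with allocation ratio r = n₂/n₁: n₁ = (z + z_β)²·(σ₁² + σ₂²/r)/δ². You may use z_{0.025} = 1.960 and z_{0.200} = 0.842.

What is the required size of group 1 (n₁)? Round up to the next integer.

n₁ = (z_{α/2} + z_β)² · (σ₁² + σ₂²/r) / δ²
   = (1.960 + 0.842)² · (2² + 2.2²/2.5) / 0.7²
   = 7.8512 · (4 + 1.936) / 0.49
   = 7.8512 · 5.936 / 0.49
   = 95.11
Round up → n₁ = 96; n₂ = r·n₁ = 2.5 × 96 = 240.

n₁ = 96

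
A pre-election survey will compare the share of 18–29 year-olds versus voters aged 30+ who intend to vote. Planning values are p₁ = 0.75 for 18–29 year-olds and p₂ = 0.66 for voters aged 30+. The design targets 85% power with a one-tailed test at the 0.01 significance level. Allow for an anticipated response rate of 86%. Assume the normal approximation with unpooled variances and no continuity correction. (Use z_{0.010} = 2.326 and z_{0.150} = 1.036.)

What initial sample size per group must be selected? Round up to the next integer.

n = 669 per group

n = (z_α + z_β)² · [p₁(1−p₁) + p₂(1−p₂)] / (p₁ − p₂)²
  = (2.326 + 1.036)² · (0.75·0.25 + 0.66·0.34) / (0.09)²
  = (3.362)² · (0.1875 + 0.2244) / 0.0081
  = 11.3030 · 0.4119 / 0.0081
  = 574.78
Adjust for 86% response: 574.78 / 0.86 = 668.35.
Round up → n = 669 per group.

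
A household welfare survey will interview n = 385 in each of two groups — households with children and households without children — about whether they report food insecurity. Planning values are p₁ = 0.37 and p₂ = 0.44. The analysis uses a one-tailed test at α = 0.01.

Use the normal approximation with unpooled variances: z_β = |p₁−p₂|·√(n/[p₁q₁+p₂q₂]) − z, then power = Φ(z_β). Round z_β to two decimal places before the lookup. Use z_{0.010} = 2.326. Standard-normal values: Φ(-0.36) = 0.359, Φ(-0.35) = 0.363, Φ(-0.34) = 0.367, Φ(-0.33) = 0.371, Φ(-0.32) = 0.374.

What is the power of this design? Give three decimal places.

Power ≈ 0.367

z_β = |p₁−p₂|·√(n/[p₁q₁+p₂q₂]) − z_α
    = 0.07 · √(385/0.4795) − 2.326
    = 0.07 · 28.3358 − 2.326
    = 1.9835 − 2.326 = -0.3425 → -0.34
Power = Φ(-0.34) = 0.367.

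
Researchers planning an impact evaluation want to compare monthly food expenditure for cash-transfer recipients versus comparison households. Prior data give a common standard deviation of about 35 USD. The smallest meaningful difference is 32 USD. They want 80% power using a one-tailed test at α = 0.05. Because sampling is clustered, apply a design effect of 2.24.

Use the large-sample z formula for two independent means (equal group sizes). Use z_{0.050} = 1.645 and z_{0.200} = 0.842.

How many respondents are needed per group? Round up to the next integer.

n = (z_α + z_β)² · (σ₁² + σ₂²) / δ²
  = (1.645 + 0.842)² · (2·35² = 2450) / 32²
  = 6.1852 · 2450 / 1024
  = 14.80
Design effect: 2.24 × 14.80 = 33.15.
Round up → n = 34 per group.

n = 34 per group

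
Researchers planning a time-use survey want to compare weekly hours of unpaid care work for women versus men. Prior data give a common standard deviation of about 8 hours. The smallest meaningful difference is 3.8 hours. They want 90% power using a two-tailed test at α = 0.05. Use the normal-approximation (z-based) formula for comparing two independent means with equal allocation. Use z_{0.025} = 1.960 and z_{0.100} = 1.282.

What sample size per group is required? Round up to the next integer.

n = (z_{α/2} + z_β)² · (σ₁² + σ₂²) / δ²
  = (1.960 + 1.282)² · (2·8² = 128) / 3.8²
  = 10.5106 · 128 / 14.44
  = 93.17
Round up → n = 94 per group.

n = 94 per group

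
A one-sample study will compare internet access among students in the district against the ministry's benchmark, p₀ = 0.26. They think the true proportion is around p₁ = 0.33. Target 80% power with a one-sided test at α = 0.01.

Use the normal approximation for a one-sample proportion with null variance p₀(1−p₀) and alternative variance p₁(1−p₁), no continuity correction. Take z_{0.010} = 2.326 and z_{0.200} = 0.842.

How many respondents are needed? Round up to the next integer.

n = [z_α·√(p₀q₀) + z_β·√(p₁q₁)]² / (p₁ − p₀)²
  = [2.326·√(0.26·0.74) + 0.842·√(0.33·0.67)]² / (0.07)²
  = [2.326·0.4386 + 0.842·0.4702]² / 0.0049
  = [1.4162]² / 0.0049
  = 409.30
Round up → n = 410.

n = 410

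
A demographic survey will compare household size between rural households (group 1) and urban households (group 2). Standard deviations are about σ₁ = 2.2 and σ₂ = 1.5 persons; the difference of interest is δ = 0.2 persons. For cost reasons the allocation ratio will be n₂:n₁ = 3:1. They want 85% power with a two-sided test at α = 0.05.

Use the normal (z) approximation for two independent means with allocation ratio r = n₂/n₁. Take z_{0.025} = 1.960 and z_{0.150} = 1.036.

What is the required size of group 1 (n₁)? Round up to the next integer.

n₁ = (z_{α/2} + z_β)² · (σ₁² + σ₂²/r) / δ²
   = (1.960 + 1.036)² · (2.2² + 1.5²/3) / 0.2²
   = 8.9760 · (4.84 + 0.75) / 0.04
   = 8.9760 · 5.59 / 0.04
   = 1254.40
Round up → n₁ = 1255; n₂ = r·n₁ = 3 × 1255 = 3765.

n₁ = 1255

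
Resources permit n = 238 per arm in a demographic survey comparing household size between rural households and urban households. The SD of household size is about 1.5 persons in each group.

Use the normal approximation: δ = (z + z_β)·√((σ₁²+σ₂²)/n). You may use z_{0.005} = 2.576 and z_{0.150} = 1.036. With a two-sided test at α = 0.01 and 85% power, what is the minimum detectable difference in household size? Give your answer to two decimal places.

δ = (z_{α/2} + z_β) · √((σ₁²+σ₂²)/n)
  = (2.576 + 1.036) · √(4.5/238)
  = 3.612 · √0.01891
  = 3.612 · 0.1375
  = 0.4967

Minimum detectable difference ≈ 0.50 persons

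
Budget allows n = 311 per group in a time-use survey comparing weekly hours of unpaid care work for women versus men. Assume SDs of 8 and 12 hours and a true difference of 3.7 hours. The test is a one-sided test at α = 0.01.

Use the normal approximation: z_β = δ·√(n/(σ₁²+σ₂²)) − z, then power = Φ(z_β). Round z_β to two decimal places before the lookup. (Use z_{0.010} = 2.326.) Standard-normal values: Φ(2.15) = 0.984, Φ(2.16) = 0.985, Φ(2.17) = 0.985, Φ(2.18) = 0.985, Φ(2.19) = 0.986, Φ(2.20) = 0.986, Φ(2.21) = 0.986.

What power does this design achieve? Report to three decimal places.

Power ≈ 0.986

z_β = δ·√(n/(σ₁²+σ₂²)) − z_α
    = 3.7 · √(311/208) − 2.326
    = 3.7 · 1.22278 − 2.326
    = 4.5243 − 2.326 = 2.1983 → 2.20
Power = Φ(2.20) = 0.986.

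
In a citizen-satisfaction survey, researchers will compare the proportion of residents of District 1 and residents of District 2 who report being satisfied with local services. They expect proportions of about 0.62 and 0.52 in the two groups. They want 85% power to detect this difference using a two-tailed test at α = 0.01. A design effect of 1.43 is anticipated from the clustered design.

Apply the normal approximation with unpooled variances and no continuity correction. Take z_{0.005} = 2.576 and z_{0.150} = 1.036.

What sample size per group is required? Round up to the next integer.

n = (z_{α/2} + z_β)² · [p₁(1−p₁) + p₂(1−p₂)] / (p₁ − p₂)²
  = (2.576 + 1.036)² · (0.62·0.38 + 0.52·0.48) / (0.10)²
  = (3.612)² · (0.2356 + 0.2496) / 0.0100
  = 13.0465 · 0.4852 / 0.0100
  = 633.02
Design effect: 1.43 × 633.02 = 905.22.
Round up → n = 906 per group.

n = 906 per group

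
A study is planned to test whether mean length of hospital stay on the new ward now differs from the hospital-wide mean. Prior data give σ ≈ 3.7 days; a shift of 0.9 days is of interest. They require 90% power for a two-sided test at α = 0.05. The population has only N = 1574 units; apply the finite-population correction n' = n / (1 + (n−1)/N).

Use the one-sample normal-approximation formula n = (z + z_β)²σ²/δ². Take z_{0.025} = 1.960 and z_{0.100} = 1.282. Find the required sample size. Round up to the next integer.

n = 160

n = (z_{α/2} + z_β)² · σ² / δ²
  = (1.960 + 1.282)² · 3.7² / 0.9²
  = 10.5106 · 13.69 / 0.81
  = 177.64
Finite-population correction (N = 1574): 177.64 / (1 + (177.64 − 1)/1574) = 159.72.
Round up → n = 160.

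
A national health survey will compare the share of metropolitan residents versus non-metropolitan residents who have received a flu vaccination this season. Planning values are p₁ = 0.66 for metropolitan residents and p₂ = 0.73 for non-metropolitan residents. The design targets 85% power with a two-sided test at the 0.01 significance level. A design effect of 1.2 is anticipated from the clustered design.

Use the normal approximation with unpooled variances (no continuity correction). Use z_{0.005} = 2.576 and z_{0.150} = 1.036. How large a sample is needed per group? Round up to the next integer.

n = (z_{α/2} + z_β)² · [p₁(1−p₁) + p₂(1−p₂)] / (p₁ − p₂)²
  = (2.576 + 1.036)² · (0.66·0.34 + 0.73·0.27) / (-0.07)²
  = (3.612)² · (0.2244 + 0.1971) / 0.0049
  = 13.0465 · 0.4215 / 0.0049
  = 1122.27
Design effect: 1.2 × 1122.27 = 1346.72.
Round up → n = 1347 per group.

n = 1347 per group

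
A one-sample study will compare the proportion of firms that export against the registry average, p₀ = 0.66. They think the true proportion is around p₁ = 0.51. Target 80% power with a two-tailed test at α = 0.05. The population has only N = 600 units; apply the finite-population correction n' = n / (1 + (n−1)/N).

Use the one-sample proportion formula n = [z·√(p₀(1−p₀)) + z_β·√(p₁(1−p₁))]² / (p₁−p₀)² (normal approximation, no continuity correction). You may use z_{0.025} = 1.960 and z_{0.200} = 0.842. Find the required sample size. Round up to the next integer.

n = [z_{α/2}·√(p₀q₀) + z_β·√(p₁q₁)]² / (p₁ − p₀)²
  = [1.960·√(0.66·0.34) + 0.842·√(0.51·0.49)]² / (-0.15)²
  = [1.960·0.4737 + 0.842·0.4999]² / 0.0225
  = [1.3494]² / 0.0225
  = 80.93
Finite-population correction (N = 600): 80.93 / (1 + (80.93 − 1)/600) = 71.41.
Round up → n = 72.

n = 72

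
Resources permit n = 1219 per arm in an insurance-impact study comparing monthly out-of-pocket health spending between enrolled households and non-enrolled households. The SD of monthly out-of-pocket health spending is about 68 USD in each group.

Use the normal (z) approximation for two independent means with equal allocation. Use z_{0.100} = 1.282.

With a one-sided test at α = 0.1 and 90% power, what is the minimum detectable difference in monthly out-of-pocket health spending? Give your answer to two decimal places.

δ = (z_α + z_β) · √((σ₁²+σ₂²)/n)
  = (1.282 + 1.282) · √(9248/1219)
  = 2.564 · √7.5865
  = 2.564 · 2.7544
  = 7.0622

Minimum detectable difference ≈ 7.06 USD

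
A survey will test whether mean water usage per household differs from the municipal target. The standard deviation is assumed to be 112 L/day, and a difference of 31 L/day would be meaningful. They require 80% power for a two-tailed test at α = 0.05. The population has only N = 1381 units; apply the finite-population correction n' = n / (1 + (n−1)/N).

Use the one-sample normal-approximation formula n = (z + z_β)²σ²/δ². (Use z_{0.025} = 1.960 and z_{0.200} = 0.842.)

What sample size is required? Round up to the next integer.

n = (z_{α/2} + z_β)² · σ² / δ²
  = (1.960 + 0.842)² · 112² / 31²
  = 7.8512 · 12544 / 961
  = 102.48
Finite-population correction (N = 1381): 102.48 / (1 + (102.48 − 1)/1381) = 95.47.
Round up → n = 96.

n = 96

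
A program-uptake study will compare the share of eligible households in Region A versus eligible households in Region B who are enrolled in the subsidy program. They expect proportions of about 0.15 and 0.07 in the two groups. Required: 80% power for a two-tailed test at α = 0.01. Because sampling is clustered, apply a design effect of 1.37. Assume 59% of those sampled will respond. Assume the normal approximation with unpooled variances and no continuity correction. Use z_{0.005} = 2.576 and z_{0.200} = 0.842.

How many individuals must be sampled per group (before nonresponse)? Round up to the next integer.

n = (z_{α/2} + z_β)² · [p₁(1−p₁) + p₂(1−p₂)] / (p₁ − p₂)²
  = (2.576 + 0.842)² · (0.15·0.85 + 0.07·0.93) / (0.08)²
  = (3.418)² · (0.1275 + 0.0651) / 0.0064
  = 11.6827 · 0.1926 / 0.0064
  = 351.58
Design effect: 1.37 × 351.58 = 481.66.
Adjust for 59% response: 481.66 / 0.59 = 816.37.
Round up → n = 817 per group.

n = 817 per group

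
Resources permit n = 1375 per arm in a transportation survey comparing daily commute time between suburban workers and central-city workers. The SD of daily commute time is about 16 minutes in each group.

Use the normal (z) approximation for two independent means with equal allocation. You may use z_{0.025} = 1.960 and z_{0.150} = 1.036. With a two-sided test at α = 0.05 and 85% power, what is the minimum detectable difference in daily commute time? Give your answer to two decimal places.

δ = (z_{α/2} + z_β) · √((σ₁²+σ₂²)/n)
  = (1.960 + 1.036) · √(512/1375)
  = 2.996 · √0.37236
  = 2.996 · 0.6102
  = 1.8282

Minimum detectable difference ≈ 1.83 minutes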